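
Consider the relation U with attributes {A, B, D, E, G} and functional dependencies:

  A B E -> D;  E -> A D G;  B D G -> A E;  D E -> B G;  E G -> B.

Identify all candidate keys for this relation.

E, BDG

{E}⁺: E→ADG adds A, D, G; DE→BG adds B → {A, B, D, E, G}.
{B, D, G}⁺: BDG→AE adds A, E → {A, B, D, E, G}.
Any other superkey contains one of these as a subset, so there are no further candidate keys.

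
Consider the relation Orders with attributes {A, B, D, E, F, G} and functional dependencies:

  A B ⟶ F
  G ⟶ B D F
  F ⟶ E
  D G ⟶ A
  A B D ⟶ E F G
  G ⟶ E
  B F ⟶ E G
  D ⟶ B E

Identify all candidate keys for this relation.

{G}⁺: G→BDF adds B, D, F; F→E adds E; DG→A adds A → {A, B, D, E, F, G}.
{A, B}⁺: AB→F adds F; F→E adds E; BF→EG adds G; G→BDF adds D → {A, B, D, E, F, G}.
{A, D}⁺: D→BE adds B, E; AB→F adds F; ABD→EFG adds G → {A, B, D, E, F, G}.
{B, F}⁺: F→E adds E; BF→EG adds G; G→BDF adds D; DG→A adds A → {A, B, D, E, F, G}.
{D, F}⁺: F→E adds E; D→BE adds B; BF→EG adds G; DG→A adds A → {A, B, D, E, F, G}.
Any other superkey contains one of these as a subset, so there are no further candidate keys.

(G), (A, B), (A, D), (B, F), (D, F)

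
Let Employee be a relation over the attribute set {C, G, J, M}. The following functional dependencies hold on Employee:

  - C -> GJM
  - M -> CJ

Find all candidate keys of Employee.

{C}⁺: C→GJM adds G, J, M → {C, G, J, M}.
{M}⁺: M→CJ adds C, J; C→GJM adds G → {C, G, J, M}.

{C}, {M}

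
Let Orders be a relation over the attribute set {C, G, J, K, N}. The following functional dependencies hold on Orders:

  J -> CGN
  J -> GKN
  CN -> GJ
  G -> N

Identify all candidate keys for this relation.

{J}⁺: J→CGN adds C, G, N; J→GKN adds K → {C, G, J, K, N}.
{C, G}⁺: G→N adds N; CN→GJ adds J; J→GKN adds K → {C, G, J, K, N}.
{C, N}⁺: CN→GJ adds G, J; J→GKN adds K → {C, G, J, K, N}.

J, CG, CN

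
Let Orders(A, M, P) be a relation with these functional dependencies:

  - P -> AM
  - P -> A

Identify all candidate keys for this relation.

Attribute P never appears on the right-hand side of any dependency, so P must belong to every candidate key.
{P}⁺ = {A, M, P}, which is all of the schema, so {P} is the only candidate key.

{P}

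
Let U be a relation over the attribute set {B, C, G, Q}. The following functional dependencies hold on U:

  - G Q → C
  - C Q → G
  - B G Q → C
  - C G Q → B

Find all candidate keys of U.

(C, Q), (G, Q)

Attribute Q never appears on the right-hand side of any dependency, so Q must belong to every candidate key.
{Q}⁺ = {Q}, which is not all of the schema, so we must add further attributes.
{C, Q}⁺: CQ→G adds G; CGQ→B adds B → {B, C, G, Q}. Minimal: {Q}⁺ = {Q}; {C}⁺ = {C} — none reach the full schema.
{G, Q}⁺: GQ→C adds C; CGQ→B adds B → {B, C, G, Q}. Minimal: {Q}⁺ = {Q}; {G}⁺ = {G} — none reach the full schema.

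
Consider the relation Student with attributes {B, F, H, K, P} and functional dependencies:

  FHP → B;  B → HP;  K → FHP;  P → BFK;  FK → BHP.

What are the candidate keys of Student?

{B}⁺: B→HP adds H, P; P→BFK adds F, K → {B, F, H, K, P}.
{K}⁺: K→FHP adds F, H, P; P→BFK adds B → {B, F, H, K, P}.
{P}⁺: P→BFK adds B, F, K; FK→BHP adds H → {B, F, H, K, P}.
Any other superkey contains one of these as a subset, so there are no further candidate keys.

B, K, P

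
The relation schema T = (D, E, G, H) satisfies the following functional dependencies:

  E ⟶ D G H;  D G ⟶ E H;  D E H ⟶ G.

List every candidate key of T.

{E}⁺: E→DGH adds D, G, H → {D, E, G, H}.
{D, G}⁺: DG→EH adds E, H → {D, E, G, H}.

{E}, {D, G}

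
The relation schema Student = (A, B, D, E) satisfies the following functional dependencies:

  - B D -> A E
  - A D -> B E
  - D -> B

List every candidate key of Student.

Attribute D never appears on the right-hand side of any dependency, so D must belong to every candidate key.
{D}⁺ = {A, B, D, E}, which is all of the schema, so {D} is the only candidate key.

D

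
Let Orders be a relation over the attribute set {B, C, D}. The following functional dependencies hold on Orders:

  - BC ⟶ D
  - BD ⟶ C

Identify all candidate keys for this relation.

{B, C}; {B, D}

{B, C}⁺: BC→D adds D → {B, C, D}. Minimal: {C}⁺ = {C}; {B}⁺ = {B} — none reach the full schema.
{B, D}⁺: BD→C adds C → {B, C, D}. Minimal: {D}⁺ = {D}; {B}⁺ = {B} — none reach the full schema.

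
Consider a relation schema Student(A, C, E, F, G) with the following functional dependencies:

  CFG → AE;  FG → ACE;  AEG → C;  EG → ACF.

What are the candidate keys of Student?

{E, G}, {F, G}

Attribute G never appears on the right-hand side of any dependency, so G must belong to every candidate key.
{G}⁺ = {G}, which is not all of the schema, so we must add further attributes.
{E, G}⁺: EG→ACF adds A, C, F → {A, C, E, F, G}. Minimal: {G}⁺ = {G}; {E}⁺ = {E} — none reach the full schema.
{F, G}⁺: FG→ACE adds A, C, E → {A, C, E, F, G}. Minimal: {G}⁺ = {G}; {F}⁺ = {F} — none reach the full schema.
Any other superkey contains one of these as a subset, so there are no further candidate keys.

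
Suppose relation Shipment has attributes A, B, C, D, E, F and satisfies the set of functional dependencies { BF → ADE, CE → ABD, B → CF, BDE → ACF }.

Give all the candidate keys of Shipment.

B, CE

{B}⁺: B→CF adds C, F; BF→ADE adds A, D, E → {A, B, C, D, E, F}.
{C, E}⁺: CE→ABD adds A, B, D; B→CF adds F → {A, B, C, D, E, F}. Minimal: {E}⁺ = {E}; {C}⁺ = {C} — none reach the full schema.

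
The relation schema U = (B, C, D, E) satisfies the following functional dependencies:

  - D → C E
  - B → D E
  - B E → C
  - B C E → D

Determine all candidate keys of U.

Attribute B never appears on the right-hand side of any dependency, so B must belong to every candidate key.
{B}⁺ = {B, C, D, E}, which is all of the schema, so {B} is the only candidate key.

{B}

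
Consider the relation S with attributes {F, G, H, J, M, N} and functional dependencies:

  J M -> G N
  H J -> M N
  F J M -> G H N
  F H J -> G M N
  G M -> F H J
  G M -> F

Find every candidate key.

GM; HJ; JM

{G, M}⁺: GM→FHJ adds F, H, J; JM→GN adds N → {F, G, H, J, M, N}. Minimal: {M}⁺ = {M}; {G}⁺ = {G} — none reach the full schema.
{H, J}⁺: HJ→MN adds M, N; JM→GN adds G; GM→FHJ adds F → {F, G, H, J, M, N}. Minimal: {J}⁺ = {J}; {H}⁺ = {H} — none reach the full schema.
{J, M}⁺: JM→GN adds G, N; GM→FHJ adds F, H → {F, G, H, J, M, N}. Minimal: {M}⁺ = {M}; {J}⁺ = {J} — none reach the full schema.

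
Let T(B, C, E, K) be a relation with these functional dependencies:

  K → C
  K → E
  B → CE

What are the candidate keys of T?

(B, K)

Attributes B, K never appear on any right-hand side, so every candidate key must contain {B, K}.
{B, K}⁺ = {B, C, E, K}, which is all of the schema, so {B, K} is the only candidate key.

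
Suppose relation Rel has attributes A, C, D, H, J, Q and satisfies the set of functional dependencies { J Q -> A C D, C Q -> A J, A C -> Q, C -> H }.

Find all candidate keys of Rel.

{A, C}⁺: AC→Q adds Q; C→H adds H; CQ→AJ adds J; JQ→ACD adds D → {A, C, D, H, J, Q}.
{C, Q}⁺: CQ→AJ adds A, J; C→H adds H; JQ→ACD adds D → {A, C, D, H, J, Q}.
{J, Q}⁺: JQ→ACD adds A, C, D; C→H adds H → {A, C, D, H, J, Q}.

{A, C}, {C, Q}, {J, Q}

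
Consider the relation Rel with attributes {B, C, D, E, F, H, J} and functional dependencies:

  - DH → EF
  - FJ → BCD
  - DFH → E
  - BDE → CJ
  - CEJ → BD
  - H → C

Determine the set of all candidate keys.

{B, D, H}; {D, H, J}; {E, H, J}; {F, H, J}

Attribute H never appears on the right-hand side of any dependency, so H must belong to every candidate key.
{H}⁺ = {C, H}, which is not all of the schema, so we must add further attributes.
{B, D, H}⁺: DH→EF adds E, F; BDE→CJ adds C, J → {B, C, D, E, F, H, J}.
{D, H, J}⁺: DH→EF adds E, F; FJ→BCD adds B, C → {B, C, D, E, F, H, J}.
{E, H, J}⁺: H→C adds C; CEJ→BD adds B, D; DH→EF adds F → {B, C, D, E, F, H, J}.
{F, H, J}⁺: FJ→BCD adds B, C, D; DFH→E adds E → {B, C, D, E, F, H, J}.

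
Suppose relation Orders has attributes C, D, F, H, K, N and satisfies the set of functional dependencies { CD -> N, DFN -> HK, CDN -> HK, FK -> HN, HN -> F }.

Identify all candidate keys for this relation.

CD

Attributes C, D never appear on any right-hand side, so every candidate key must contain {C, D}.
{C, D}⁺ = {C, D, F, H, K, N}, which is all of the schema, so {C, D} is the only candidate key.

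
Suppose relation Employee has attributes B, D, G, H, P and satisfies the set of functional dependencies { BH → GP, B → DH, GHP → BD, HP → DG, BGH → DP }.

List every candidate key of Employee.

{B}⁺: B→DH adds D, H; BH→GP adds G, P → {B, D, G, H, P}.
{H, P}⁺: HP→DG adds D, G; GHP→BD adds B → {B, D, G, H, P}. Minimal: {P}⁺ = {P}; {H}⁺ = {H} — none reach the full schema.
Any other superkey contains one of these as a subset, so there are no further candidate keys.

B; HP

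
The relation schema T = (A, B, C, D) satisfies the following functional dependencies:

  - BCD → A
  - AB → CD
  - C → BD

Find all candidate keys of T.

{C}; {A, B}

{C}⁺: C→BD adds B, D; BCD→A adds A → {A, B, C, D}.
{A, B}⁺: AB→CD adds C, D → {A, B, C, D}.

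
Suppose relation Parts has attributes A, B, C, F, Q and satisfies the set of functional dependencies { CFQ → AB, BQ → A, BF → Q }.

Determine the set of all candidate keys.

{B, C, F}, {C, F, Q}

Attributes C, F never appear on any right-hand side, so every candidate key must contain {C, F}.
{C, F}⁺ = {C, F}, which is not all of the schema, so we must add further attributes.
{B, C, F}⁺: BF→Q adds Q; CFQ→AB adds A → {A, B, C, F, Q}. Minimal: {C, F}⁺ = {C, F}; {B, F}⁺ = {A, B, F, Q}; {B, C}⁺ = {B, C} — none reach the full schema.
{C, F, Q}⁺: CFQ→AB adds A, B → {A, B, C, F, Q}. Minimal: {F, Q}⁺ = {F, Q}; {C, Q}⁺ = {C, Q}; {C, F}⁺ = {C, F} — none reach the full schema.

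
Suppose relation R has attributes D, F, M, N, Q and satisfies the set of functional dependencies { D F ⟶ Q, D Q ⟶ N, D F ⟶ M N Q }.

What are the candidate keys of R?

{D, F}⁺: DF→Q adds Q; DQ→N adds N; DF→MNQ adds M → {D, F, M, N, Q}. Minimal: {F}⁺ = {F}; {D}⁺ = {D} — none reach the full schema.
No other minimal superkey exists.

{D, F}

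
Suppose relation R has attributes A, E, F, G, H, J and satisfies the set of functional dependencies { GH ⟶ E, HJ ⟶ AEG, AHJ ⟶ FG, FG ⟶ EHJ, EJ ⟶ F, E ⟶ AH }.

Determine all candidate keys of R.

EJ, FG, HJ

{E, J}⁺: EJ→F adds F; E→AH adds A, H; HJ→AEG adds G → {A, E, F, G, H, J}. Minimal: {J}⁺ = {J}; {E}⁺ = {A, E, H} — none reach the full schema.
{F, G}⁺: FG→EHJ adds E, H, J; E→AH adds A → {A, E, F, G, H, J}. Minimal: {G}⁺ = {G}; {F}⁺ = {F} — none reach the full schema.
{H, J}⁺: HJ→AEG adds A, E, G; AHJ→FG adds F → {A, E, F, G, H, J}. Minimal: {J}⁺ = {J}; {H}⁺ = {H} — none reach the full schema.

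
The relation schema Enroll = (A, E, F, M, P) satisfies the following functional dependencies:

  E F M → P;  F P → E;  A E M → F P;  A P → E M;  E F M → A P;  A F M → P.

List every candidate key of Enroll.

AP, AEM, AFM, EFM, FMP

{A, P}⁺: AP→EM adds E, M; AEM→FP adds F → {A, E, F, M, P}.
{A, E, M}⁺: AEM→FP adds F, P → {A, E, F, M, P}.
{A, F, M}⁺: AFM→P adds P; FP→E adds E → {A, E, F, M, P}.
{E, F, M}⁺: EFM→P adds P; EFM→AP adds A → {A, E, F, M, P}.
{F, M, P}⁺: FP→E adds E; EFM→AP adds A → {A, E, F, M, P}.
Any other superkey contains one of these as a subset, so there are no further candidate keys.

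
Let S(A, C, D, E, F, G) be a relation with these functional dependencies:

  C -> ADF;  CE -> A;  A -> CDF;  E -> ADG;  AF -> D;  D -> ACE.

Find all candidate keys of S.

A, C, D, E

{A}⁺: A→CDF adds C, D, F; D→ACE adds E; E→ADG adds G → {A, C, D, E, F, G}.
{C}⁺: C→ADF adds A, D, F; D→ACE adds E; E→ADG adds G → {A, C, D, E, F, G}.
{D}⁺: D→ACE adds A, C, E; C→ADF adds F; E→ADG adds G → {A, C, D, E, F, G}.
{E}⁺: E→ADG adds A, D, G; D→ACE adds C; C→ADF adds F → {A, C, D, E, F, G}.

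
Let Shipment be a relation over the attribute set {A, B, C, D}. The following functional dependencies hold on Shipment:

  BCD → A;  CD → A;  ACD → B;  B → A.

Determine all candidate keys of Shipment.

Attributes C, D never appear on any right-hand side, so every candidate key must contain {C, D}.
{C, D}⁺ = {A, B, C, D}, which is all of the schema, so {C, D} is the only candidate key.

{C, D}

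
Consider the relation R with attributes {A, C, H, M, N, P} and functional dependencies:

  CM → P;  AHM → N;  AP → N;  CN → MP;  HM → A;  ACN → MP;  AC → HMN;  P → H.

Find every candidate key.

(A, C), (C, M), (C, N)

Attribute C never appears on the right-hand side of any dependency, so C must belong to every candidate key.
{C}⁺ = {C}, which is not all of the schema, so we must add further attributes.
{A, C}⁺: AC→HMN adds H, M, N; CM→P adds P → {A, C, H, M, N, P}.
{C, M}⁺: CM→P adds P; P→H adds H; HM→A adds A; AC→HMN adds N → {A, C, H, M, N, P}.
{C, N}⁺: CN→MP adds M, P; P→H adds H; HM→A adds A → {A, C, H, M, N, P}.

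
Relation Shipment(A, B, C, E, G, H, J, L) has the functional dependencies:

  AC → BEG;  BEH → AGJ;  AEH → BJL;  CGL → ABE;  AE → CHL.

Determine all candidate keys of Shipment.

{A, C}⁺: AC→BEG adds B, E, G; AE→CHL adds H, L; BEH→AGJ adds J → {A, B, C, E, G, H, J, L}. Minimal: {C}⁺ = {C}; {A}⁺ = {A} — none reach the full schema.
{A, E}⁺: AE→CHL adds C, H, L; AC→BEG adds B, G; BEH→AGJ adds J → {A, B, C, E, G, H, J, L}. Minimal: {E}⁺ = {E}; {A}⁺ = {A} — none reach the full schema.
{B, E, H}⁺: BEH→AGJ adds A, G, J; AEH→BJL adds L; AE→CHL adds C → {A, B, C, E, G, H, J, L}. Minimal: {E, H}⁺ = {E, H}; {B, H}⁺ = {B, H}; {B, E}⁺ = {B, E} — none reach the full schema.
{C, G, L}⁺: CGL→ABE adds A, B, E; AE→CHL adds H; BEH→AGJ adds J → {A, B, C, E, G, H, J, L}. Minimal: {G, L}⁺ = {G, L}; {C, L}⁺ = {C, L}; {C, G}⁺ = {C, G} — none reach the full schema.
Any other superkey contains one of these as a subset, so there are no further candidate keys.

{A, C}, {A, E}, {B, E, H}, {C, G, L}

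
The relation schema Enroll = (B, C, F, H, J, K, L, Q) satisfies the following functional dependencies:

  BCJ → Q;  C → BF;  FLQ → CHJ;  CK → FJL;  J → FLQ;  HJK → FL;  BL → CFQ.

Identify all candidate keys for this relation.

{C, K}, {J, K}, {B, K, L}, {F, K, L, Q}

Attribute K never appears on the right-hand side of any dependency, so K must belong to every candidate key.
{K}⁺ = {K}, which is not all of the schema, so we must add further attributes.
{C, K}⁺: C→BF adds B, F; CK→FJL adds J, L; J→FLQ adds Q; FLQ→CHJ adds H → {B, C, F, H, J, K, L, Q}. Minimal: {K}⁺ = {K}; {C}⁺ = {B, C, F} — none reach the full schema.
{J, K}⁺: J→FLQ adds F, L, Q; FLQ→CHJ adds C, H; C→BF adds B → {B, C, F, H, J, K, L, Q}. Minimal: {K}⁺ = {K}; {J}⁺ = {B, C, F, H, J, L, Q} — none reach the full schema.
{B, K, L}⁺: BL→CFQ adds C, F, Q; FLQ→CHJ adds H, J → {B, C, F, H, J, K, L, Q}. Minimal: {K, L}⁺ = {K, L}; {B, L}⁺ = {B, C, F, H, J, L, Q}; {B, K}⁺ = {B, K} — none reach the full schema.
{F, K, L, Q}⁺: FLQ→CHJ adds C, H, J; C→BF adds B → {B, C, F, H, J, K, L, Q}. Minimal: {K, L, Q}⁺ = {K, L, Q}; {F, L, Q}⁺ = {B, C, F, H, J, L, Q}; {F, K, Q}⁺ = {F, K, Q}; … — none reach the full schema.
Any other superkey contains one of these as a subset, so there are no further candidate keys.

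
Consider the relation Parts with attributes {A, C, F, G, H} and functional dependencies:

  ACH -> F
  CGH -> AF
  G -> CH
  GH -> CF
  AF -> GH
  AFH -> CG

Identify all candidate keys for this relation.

{G}⁺: G→CH adds C, H; GH→CF adds F; CGH→AF adds A → {A, C, F, G, H}.
{A, F}⁺: AF→GH adds G, H; AFH→CG adds C → {A, C, F, G, H}. Minimal: {F}⁺ = {F}; {A}⁺ = {A} — none reach the full schema.
{A, C, H}⁺: ACH→F adds F; AF→GH adds G → {A, C, F, G, H}. Minimal: {C, H}⁺ = {C, H}; {A, H}⁺ = {A, H}; {A, C}⁺ = {A, C} — none reach the full schema.

(G); (A, F); (A, C, H)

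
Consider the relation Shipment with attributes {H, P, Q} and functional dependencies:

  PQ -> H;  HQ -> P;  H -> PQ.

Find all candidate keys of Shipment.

{H}⁺: H→PQ adds P, Q → {H, P, Q}.
{P, Q}⁺: PQ→H adds H → {H, P, Q}.

H, PQ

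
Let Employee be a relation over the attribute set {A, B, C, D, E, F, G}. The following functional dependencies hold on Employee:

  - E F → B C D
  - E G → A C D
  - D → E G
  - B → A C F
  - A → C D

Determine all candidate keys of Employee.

(B), (A, F), (D, F), (E, F)

{B}⁺: B→ACF adds A, C, F; A→CD adds D; D→EG adds E, G → {A, B, C, D, E, F, G}.
{A, F}⁺: A→CD adds C, D; D→EG adds E, G; EF→BCD adds B → {A, B, C, D, E, F, G}. Minimal: {F}⁺ = {F}; {A}⁺ = {A, C, D, E, G} — none reach the full schema.
{D, F}⁺: D→EG adds E, G; EF→BCD adds B, C; EG→ACD adds A → {A, B, C, D, E, F, G}. Minimal: {F}⁺ = {F}; {D}⁺ = {A, C, D, E, G} — none reach the full schema.
{E, F}⁺: EF→BCD adds B, C, D; D→EG adds G; B→ACF adds A → {A, B, C, D, E, F, G}. Minimal: {F}⁺ = {F}; {E}⁺ = {E} — none reach the full schema.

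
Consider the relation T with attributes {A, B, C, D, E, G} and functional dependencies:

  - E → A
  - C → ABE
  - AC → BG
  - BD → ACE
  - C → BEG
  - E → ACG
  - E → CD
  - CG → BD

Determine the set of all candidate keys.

C; E; BD

{C}⁺: C→ABE adds A, B, E; AC→BG adds G; E→CD adds D → {A, B, C, D, E, G}.
{E}⁺: E→A adds A; E→ACG adds C, G; E→CD adds D; CG→BD adds B → {A, B, C, D, E, G}.
{B, D}⁺: BD→ACE adds A, C, E; C→BEG adds G → {A, B, C, D, E, G}. Minimal: {D}⁺ = {D}; {B}⁺ = {B} — none reach the full schema.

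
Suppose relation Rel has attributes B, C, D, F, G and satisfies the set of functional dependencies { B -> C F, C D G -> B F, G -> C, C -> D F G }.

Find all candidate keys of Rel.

{B}⁺: B→CF adds C, F; C→DFG adds D, G → {B, C, D, F, G}.
{C}⁺: C→DFG adds D, F, G; CDG→BF adds B → {B, C, D, F, G}.
{G}⁺: G→C adds C; C→DFG adds D, F; CDG→BF adds B → {B, C, D, F, G}.
Any other superkey contains one of these as a subset, so there are no further candidate keys.

{B}, {C}, {G}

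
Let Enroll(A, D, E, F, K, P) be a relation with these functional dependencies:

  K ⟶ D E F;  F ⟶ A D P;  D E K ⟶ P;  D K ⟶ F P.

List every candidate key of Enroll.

(K)

Attribute K never appears on the right-hand side of any dependency, so K must belong to every candidate key.
{K}⁺ = {A, D, E, F, K, P}, which is all of the schema, so {K} is the only candidate key.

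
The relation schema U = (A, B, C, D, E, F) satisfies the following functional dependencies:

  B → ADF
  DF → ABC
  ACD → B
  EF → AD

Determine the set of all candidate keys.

{B, E}⁺: B→ADF adds A, D, F; DF→ABC adds C → {A, B, C, D, E, F}. Minimal: {E}⁺ = {E}; {B}⁺ = {A, B, C, D, F} — none reach the full schema.
{E, F}⁺: EF→AD adds A, D; DF→ABC adds B, C → {A, B, C, D, E, F}. Minimal: {F}⁺ = {F}; {E}⁺ = {E} — none reach the full schema.
{A, C, D, E}⁺: ACD→B adds B; B→ADF adds F → {A, B, C, D, E, F}. Minimal: {C, D, E}⁺ = {C, D, E}; {A, D, E}⁺ = {A, D, E}; {A, C, E}⁺ = {A, C, E}; … — none reach the full schema.
Any other superkey contains one of these as a subset, so there are no further candidate keys.

(B, E); (E, F); (A, C, D, E)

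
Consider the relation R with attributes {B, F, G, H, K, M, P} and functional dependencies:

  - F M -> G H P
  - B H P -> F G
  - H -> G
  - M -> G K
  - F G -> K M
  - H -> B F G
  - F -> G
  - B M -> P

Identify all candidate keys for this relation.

{F}⁺: F→G adds G; FG→KM adds K, M; FM→GHP adds H, P; H→BFG adds B → {B, F, G, H, K, M, P}.
{H}⁺: H→G adds G; H→BFG adds B, F; FG→KM adds K, M; BM→P adds P → {B, F, G, H, K, M, P}.
Any other superkey contains one of these as a subset, so there are no further candidate keys.

{F}, {H}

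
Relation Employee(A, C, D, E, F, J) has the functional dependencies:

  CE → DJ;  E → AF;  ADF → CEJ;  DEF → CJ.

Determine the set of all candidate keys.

{C, E}⁺: CE→DJ adds D, J; E→AF adds A, F → {A, C, D, E, F, J}. Minimal: {E}⁺ = {A, E, F}; {C}⁺ = {C} — none reach the full schema.
{D, E}⁺: E→AF adds A, F; ADF→CEJ adds C, J → {A, C, D, E, F, J}. Minimal: {E}⁺ = {A, E, F}; {D}⁺ = {D} — none reach the full schema.
{A, D, F}⁺: ADF→CEJ adds C, E, J → {A, C, D, E, F, J}. Minimal: {D, F}⁺ = {D, F}; {A, F}⁺ = {A, F}; {A, D}⁺ = {A, D} — none reach the full schema.

CE, DE, ADF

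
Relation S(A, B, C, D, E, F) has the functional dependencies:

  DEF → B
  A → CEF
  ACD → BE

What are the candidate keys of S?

{A, D}⁺: A→CEF adds C, E, F; ACD→BE adds B → {A, B, C, D, E, F}. Minimal: {D}⁺ = {D}; {A}⁺ = {A, C, E, F} — none reach the full schema.

AD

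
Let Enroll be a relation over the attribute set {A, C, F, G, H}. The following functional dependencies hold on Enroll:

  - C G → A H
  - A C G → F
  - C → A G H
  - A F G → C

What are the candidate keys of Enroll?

{C}⁺: C→AGH adds A, G, H; ACG→F adds F → {A, C, F, G, H}.
{A, F, G}⁺: AFG→C adds C; CG→AH adds H → {A, C, F, G, H}. Minimal: {F, G}⁺ = {F, G}; {A, G}⁺ = {A, G}; {A, F}⁺ = {A, F} — none reach the full schema.
Any other superkey contains one of these as a subset, so there are no further candidate keys.

(C); (A, F, G)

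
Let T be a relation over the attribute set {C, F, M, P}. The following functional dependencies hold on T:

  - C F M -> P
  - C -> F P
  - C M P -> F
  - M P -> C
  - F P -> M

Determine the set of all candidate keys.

{C}⁺: C→FP adds F, P; FP→M adds M → {C, F, M, P}.
{F, P}⁺: FP→M adds M; MP→C adds C → {C, F, M, P}. Minimal: {P}⁺ = {P}; {F}⁺ = {F} — none reach the full schema.
{M, P}⁺: MP→C adds C; C→FP adds F → {C, F, M, P}. Minimal: {P}⁺ = {P}; {M}⁺ = {M} — none reach the full schema.

C, FP, MP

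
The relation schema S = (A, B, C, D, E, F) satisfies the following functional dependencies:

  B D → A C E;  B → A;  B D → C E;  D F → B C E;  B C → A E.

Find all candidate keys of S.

(D, F)

Attributes D, F never appear on any right-hand side, so every candidate key must contain {D, F}.
{D, F}⁺ = {A, B, C, D, E, F}, which is all of the schema, so {D, F} is the only candidate key.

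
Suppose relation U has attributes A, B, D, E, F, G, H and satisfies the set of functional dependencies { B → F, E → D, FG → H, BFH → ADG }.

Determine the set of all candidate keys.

{B, E, G}⁺: B→F adds F; E→D adds D; FG→H adds H; BFH→ADG adds A → {A, B, D, E, F, G, H}. Minimal: {E, G}⁺ = {D, E, G}; {B, G}⁺ = {A, B, D, F, G, H}; {B, E}⁺ = {B, D, E, F} — none reach the full schema.
{B, E, H}⁺: B→F adds F; E→D adds D; BFH→ADG adds A, G → {A, B, D, E, F, G, H}. Minimal: {E, H}⁺ = {D, E, H}; {B, H}⁺ = {A, B, D, F, G, H}; {B, E}⁺ = {B, D, E, F} — none reach the full schema.

(B, E, G); (B, E, H)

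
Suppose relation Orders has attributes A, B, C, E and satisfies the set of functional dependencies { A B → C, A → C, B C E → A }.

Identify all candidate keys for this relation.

(A, B, E), (B, C, E)

Attributes B, E never appear on any right-hand side, so every candidate key must contain {B, E}.
{B, E}⁺ = {B, E}, which is not all of the schema, so we must add further attributes.
{A, B, E}⁺: AB→C adds C → {A, B, C, E}. Minimal: {B, E}⁺ = {B, E}; {A, E}⁺ = {A, C, E}; {A, B}⁺ = {A, B, C} — none reach the full schema.
{B, C, E}⁺: BCE→A adds A → {A, B, C, E}. Minimal: {C, E}⁺ = {C, E}; {B, E}⁺ = {B, E}; {B, C}⁺ = {B, C} — none reach the full schema.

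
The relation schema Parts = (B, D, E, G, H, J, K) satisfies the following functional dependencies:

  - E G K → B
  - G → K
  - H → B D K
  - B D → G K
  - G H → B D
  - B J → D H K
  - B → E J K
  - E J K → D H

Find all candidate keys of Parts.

{B}⁺: B→EJK adds E, J, K; EJK→DH adds D, H; BD→GK adds G → {B, D, E, G, H, J, K}.
{H}⁺: H→BDK adds B, D, K; BD→GK adds G; B→EJK adds E, J → {B, D, E, G, H, J, K}.
{E, G}⁺: G→K adds K; EGK→B adds B; B→EJK adds J; EJK→DH adds D, H → {B, D, E, G, H, J, K}. Minimal: {G}⁺ = {G, K}; {E}⁺ = {E} — none reach the full schema.
{E, J, K}⁺: EJK→DH adds D, H; H→BDK adds B; BD→GK adds G → {B, D, E, G, H, J, K}. Minimal: {J, K}⁺ = {J, K}; {E, K}⁺ = {E, K}; {E, J}⁺ = {E, J} — none reach the full schema.

(B), (H), (E, G), (E, J, K)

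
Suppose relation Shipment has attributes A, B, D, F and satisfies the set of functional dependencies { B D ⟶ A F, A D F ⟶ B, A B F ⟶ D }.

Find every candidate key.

{B, D}⁺: BD→AF adds A, F → {A, B, D, F}. Minimal: {D}⁺ = {D}; {B}⁺ = {B} — none reach the full schema.
{A, B, F}⁺: ABF→D adds D → {A, B, D, F}. Minimal: {B, F}⁺ = {B, F}; {A, F}⁺ = {A, F}; {A, B}⁺ = {A, B} — none reach the full schema.
{A, D, F}⁺: ADF→B adds B → {A, B, D, F}. Minimal: {D, F}⁺ = {D, F}; {A, F}⁺ = {A, F}; {A, D}⁺ = {A, D} — none reach the full schema.
Any other superkey contains one of these as a subset, so there are no further candidate keys.

BD, ABF, ADF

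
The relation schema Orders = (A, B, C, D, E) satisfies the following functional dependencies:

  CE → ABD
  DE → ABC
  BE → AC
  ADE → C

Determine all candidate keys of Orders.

{B, E}, {C, E}, {D, E}

Attribute E never appears on the right-hand side of any dependency, so E must belong to every candidate key.
{E}⁺ = {E}, which is not all of the schema, so we must add further attributes.
{B, E}⁺: BE→AC adds A, C; CE→ABD adds D → {A, B, C, D, E}. Minimal: {E}⁺ = {E}; {B}⁺ = {B} — none reach the full schema.
{C, E}⁺: CE→ABD adds A, B, D → {A, B, C, D, E}. Minimal: {E}⁺ = {E}; {C}⁺ = {C} — none reach the full schema.
{D, E}⁺: DE→ABC adds A, B, C → {A, B, C, D, E}. Minimal: {E}⁺ = {E}; {D}⁺ = {D} — none reach the full schema.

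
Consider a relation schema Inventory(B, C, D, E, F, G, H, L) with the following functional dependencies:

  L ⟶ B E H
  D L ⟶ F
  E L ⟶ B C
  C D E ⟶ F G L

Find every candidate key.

{D, L}, {C, D, E}

Attribute D never appears on the right-hand side of any dependency, so D must belong to every candidate key.
{D}⁺ = {D}, which is not all of the schema, so we must add further attributes.
{D, L}⁺: L→BEH adds B, E, H; DL→F adds F; EL→BC adds C; CDE→FGL adds G → {B, C, D, E, F, G, H, L}.
{C, D, E}⁺: CDE→FGL adds F, G, L; L→BEH adds B, H → {B, C, D, E, F, G, H, L}.
Any other superkey contains one of these as a subset, so there are no further candidate keys.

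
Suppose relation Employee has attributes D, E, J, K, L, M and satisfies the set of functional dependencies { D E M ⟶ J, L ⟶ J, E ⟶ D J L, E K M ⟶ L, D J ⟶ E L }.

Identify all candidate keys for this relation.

Attributes K, M never appear on any right-hand side, so every candidate key must contain {K, M}.
{K, M}⁺ = {K, M}, which is not all of the schema, so we must add further attributes.
{E, K, M}⁺: E→DJL adds D, J, L → {D, E, J, K, L, M}. Minimal: {K, M}⁺ = {K, M}; {E, M}⁺ = {D, E, J, L, M}; {E, K}⁺ = {D, E, J, K, L} — none reach the full schema.
{D, J, K, M}⁺: DJ→EL adds E, L → {D, E, J, K, L, M}. Minimal: {J, K, M}⁺ = {J, K, M}; {D, K, M}⁺ = {D, K, M}; {D, J, M}⁺ = {D, E, J, L, M}; … — none reach the full schema.
{D, K, L, M}⁺: L→J adds J; DJ→EL adds E → {D, E, J, K, L, M}. Minimal: {K, L, M}⁺ = {J, K, L, M}; {D, L, M}⁺ = {D, E, J, L, M}; {D, K, M}⁺ = {D, K, M}; … — none reach the full schema.
Any other superkey contains one of these as a subset, so there are no further candidate keys.

EKM; DJKM; DKLM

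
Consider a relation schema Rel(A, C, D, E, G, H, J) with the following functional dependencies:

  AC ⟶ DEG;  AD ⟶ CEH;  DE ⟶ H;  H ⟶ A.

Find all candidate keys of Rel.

Attribute J never appears on the right-hand side of any dependency, so J must belong to every candidate key.
{J}⁺ = {J}, which is not all of the schema, so we must add further attributes.
{A, C, J}⁺: AC→DEG adds D, E, G; AD→CEH adds H → {A, C, D, E, G, H, J}. Minimal: {C, J}⁺ = {C, J}; {A, J}⁺ = {A, J}; {A, C}⁺ = {A, C, D, E, G, H} — none reach the full schema.
{A, D, J}⁺: AD→CEH adds C, E, H; AC→DEG adds G → {A, C, D, E, G, H, J}. Minimal: {D, J}⁺ = {D, J}; {A, J}⁺ = {A, J}; {A, D}⁺ = {A, C, D, E, G, H} — none reach the full schema.
{C, H, J}⁺: H→A adds A; AC→DEG adds D, E, G → {A, C, D, E, G, H, J}. Minimal: {H, J}⁺ = {A, H, J}; {C, J}⁺ = {C, J}; {C, H}⁺ = {A, C, D, E, G, H} — none reach the full schema.
{D, E, J}⁺: DE→H adds H; H→A adds A; AD→CEH adds C; AC→DEG adds G → {A, C, D, E, G, H, J}. Minimal: {E, J}⁺ = {E, J}; {D, J}⁺ = {D, J}; {D, E}⁺ = {A, C, D, E, G, H} — none reach the full schema.
{D, H, J}⁺: H→A adds A; AD→CEH adds C, E; AC→DEG adds G → {A, C, D, E, G, H, J}. Minimal: {H, J}⁺ = {A, H, J}; {D, J}⁺ = {D, J}; {D, H}⁺ = {A, C, D, E, G, H} — none reach the full schema.

ACJ, ADJ, CHJ, DEJ, DHJ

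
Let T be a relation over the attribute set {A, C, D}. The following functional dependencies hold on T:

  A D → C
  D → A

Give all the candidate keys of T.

{D}⁺: D→A adds A; AD→C adds C → {A, C, D}.

D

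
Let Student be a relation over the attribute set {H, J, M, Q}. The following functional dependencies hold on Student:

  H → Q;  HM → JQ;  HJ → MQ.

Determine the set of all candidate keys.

{H, J}⁺: H→Q adds Q; HJ→MQ adds M → {H, J, M, Q}.
{H, M}⁺: H→Q adds Q; HM→JQ adds J → {H, J, M, Q}.
Any other superkey contains one of these as a subset, so there are no further candidate keys.

{H, J}; {H, M}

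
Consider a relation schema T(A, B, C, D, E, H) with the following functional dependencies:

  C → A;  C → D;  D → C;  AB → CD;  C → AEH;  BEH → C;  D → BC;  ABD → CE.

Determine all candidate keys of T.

{C}⁺: C→A adds A; C→D adds D; C→AEH adds E, H; D→BC adds B → {A, B, C, D, E, H}.
{D}⁺: D→C adds C; C→AEH adds A, E, H; D→BC adds B → {A, B, C, D, E, H}.
{A, B}⁺: AB→CD adds C, D; C→AEH adds E, H → {A, B, C, D, E, H}. Minimal: {B}⁺ = {B}; {A}⁺ = {A} — none reach the full schema.
{B, E, H}⁺: BEH→C adds C; C→A adds A; C→D adds D → {A, B, C, D, E, H}. Minimal: {E, H}⁺ = {E, H}; {B, H}⁺ = {B, H}; {B, E}⁺ = {B, E} — none reach the full schema.
Any other superkey contains one of these as a subset, so there are no further candidate keys.

C, D, AB, BEH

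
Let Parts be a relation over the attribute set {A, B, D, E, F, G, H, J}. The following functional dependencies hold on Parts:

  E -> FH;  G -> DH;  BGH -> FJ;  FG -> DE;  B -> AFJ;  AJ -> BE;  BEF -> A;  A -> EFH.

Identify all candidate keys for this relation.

Attribute G never appears on the right-hand side of any dependency, so G must belong to every candidate key.
{G}⁺ = {D, G, H}, which is not all of the schema, so we must add further attributes.
{B, G}⁺: G→DH adds D, H; BGH→FJ adds F, J; FG→DE adds E; B→AFJ adds A → {A, B, D, E, F, G, H, J}. Minimal: {G}⁺ = {D, G, H}; {B}⁺ = {A, B, E, F, H, J} — none reach the full schema.
{A, G, J}⁺: G→DH adds D, H; AJ→BE adds B, E; A→EFH adds F → {A, B, D, E, F, G, H, J}. Minimal: {G, J}⁺ = {D, G, H, J}; {A, J}⁺ = {A, B, E, F, H, J}; {A, G}⁺ = {A, D, E, F, G, H} — none reach the full schema.
Any other superkey contains one of these as a subset, so there are no further candidate keys.

{B, G}, {A, G, J}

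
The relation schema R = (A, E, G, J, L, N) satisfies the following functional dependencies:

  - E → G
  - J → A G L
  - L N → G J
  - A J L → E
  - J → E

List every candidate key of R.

JN, LN

Attribute N never appears on the right-hand side of any dependency, so N must belong to every candidate key.
{N}⁺ = {N}, which is not all of the schema, so we must add further attributes.
{J, N}⁺: J→AGL adds A, G, L; AJL→E adds E → {A, E, G, J, L, N}. Minimal: {N}⁺ = {N}; {J}⁺ = {A, E, G, J, L} — none reach the full schema.
{L, N}⁺: LN→GJ adds G, J; J→E adds E; J→AGL adds A → {A, E, G, J, L, N}. Minimal: {N}⁺ = {N}; {L}⁺ = {L} — none reach the full schema.
Any other superkey contains one of these as a subset, so there are no further candidate keys.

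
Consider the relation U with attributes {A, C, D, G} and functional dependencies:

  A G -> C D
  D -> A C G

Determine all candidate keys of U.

D; AG

{D}⁺: D→ACG adds A, C, G → {A, C, D, G}.
{A, G}⁺: AG→CD adds C, D → {A, C, D, G}. Minimal: {G}⁺ = {G}; {A}⁺ = {A} — none reach the full schema.
Any other superkey contains one of these as a subset, so there are no further candidate keys.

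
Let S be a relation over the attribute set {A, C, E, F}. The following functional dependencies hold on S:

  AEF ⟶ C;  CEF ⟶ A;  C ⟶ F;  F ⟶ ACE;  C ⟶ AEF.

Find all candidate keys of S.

{C}⁺: C→F adds F; F→ACE adds A, E → {A, C, E, F}.
{F}⁺: F→ACE adds A, C, E → {A, C, E, F}.
Any other superkey contains one of these as a subset, so there are no further candidate keys.

{C}, {F}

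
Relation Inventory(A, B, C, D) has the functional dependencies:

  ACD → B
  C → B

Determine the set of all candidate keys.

Attributes A, C, D never appear on any right-hand side, so every candidate key must contain {A, C, D}.
{A, C, D}⁺ = {A, B, C, D}, which is all of the schema, so {A, C, D} is the only candidate key.

(A, C, D)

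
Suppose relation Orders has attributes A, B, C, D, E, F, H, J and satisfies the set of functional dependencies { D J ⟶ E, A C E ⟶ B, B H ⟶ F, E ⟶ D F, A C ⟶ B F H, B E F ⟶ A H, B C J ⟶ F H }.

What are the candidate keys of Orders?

Attributes C, J never appear on any right-hand side, so every candidate key must contain {C, J}.
{C, J}⁺ = {C, J}, which is not all of the schema, so we must add further attributes.
{A, C, D, J}⁺: DJ→E adds E; ACE→B adds B; E→DF adds F; AC→BFH adds H → {A, B, C, D, E, F, H, J}. Minimal: {C, D, J}⁺ = {C, D, E, F, J}; {A, D, J}⁺ = {A, D, E, F, J}; {A, C, J}⁺ = {A, B, C, F, H, J}; … — none reach the full schema.
{A, C, E, J}⁺: ACE→B adds B; E→DF adds D, F; AC→BFH adds H → {A, B, C, D, E, F, H, J}. Minimal: {C, E, J}⁺ = {C, D, E, F, J}; {A, E, J}⁺ = {A, D, E, F, J}; {A, C, J}⁺ = {A, B, C, F, H, J}; … — none reach the full schema.
{B, C, D, J}⁺: DJ→E adds E; E→DF adds F; BEF→AH adds A, H → {A, B, C, D, E, F, H, J}. Minimal: {C, D, J}⁺ = {C, D, E, F, J}; {B, D, J}⁺ = {A, B, D, E, F, H, J}; {B, C, J}⁺ = {B, C, F, H, J}; … — none reach the full schema.
{B, C, E, J}⁺: E→DF adds D, F; BEF→AH adds A, H → {A, B, C, D, E, F, H, J}. Minimal: {C, E, J}⁺ = {C, D, E, F, J}; {B, E, J}⁺ = {A, B, D, E, F, H, J}; {B, C, J}⁺ = {B, C, F, H, J}; … — none reach the full schema.
Any other superkey contains one of these as a subset, so there are no further candidate keys.

(A, C, D, J), (A, C, E, J), (B, C, D, J), (B, C, E, J)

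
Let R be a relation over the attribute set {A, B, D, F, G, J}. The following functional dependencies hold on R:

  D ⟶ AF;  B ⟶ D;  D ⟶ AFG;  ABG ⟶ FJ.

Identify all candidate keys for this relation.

Attribute B never appears on the right-hand side of any dependency, so B must belong to every candidate key.
{B}⁺ = {A, B, D, F, G, J}, which is all of the schema, so {B} is the only candidate key.

{B}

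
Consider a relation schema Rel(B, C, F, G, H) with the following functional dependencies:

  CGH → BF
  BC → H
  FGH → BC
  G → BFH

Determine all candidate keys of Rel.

{G}⁺: G→BFH adds B, F, H; FGH→BC adds C → {B, C, F, G, H}.
No other minimal superkey exists.

(G)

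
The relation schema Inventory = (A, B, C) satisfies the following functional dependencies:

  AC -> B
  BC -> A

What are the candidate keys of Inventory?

{A, C}, {B, C}

Attribute C never appears on the right-hand side of any dependency, so C must belong to every candidate key.
{C}⁺ = {C}, which is not all of the schema, so we must add further attributes.
{A, C}⁺: AC→B adds B → {A, B, C}. Minimal: {C}⁺ = {C}; {A}⁺ = {A} — none reach the full schema.
{B, C}⁺: BC→A adds A → {A, B, C}. Minimal: {C}⁺ = {C}; {B}⁺ = {B} — none reach the full schema.
Any other superkey contains one of these as a subset, so there are no further candidate keys.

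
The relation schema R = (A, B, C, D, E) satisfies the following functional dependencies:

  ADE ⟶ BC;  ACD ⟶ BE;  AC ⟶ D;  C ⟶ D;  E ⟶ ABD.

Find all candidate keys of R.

{E}⁺: E→ABD adds A, B, D; ADE→BC adds C → {A, B, C, D, E}.
{A, C}⁺: AC→D adds D; ACD→BE adds B, E → {A, B, C, D, E}.
Any other superkey contains one of these as a subset, so there are no further candidate keys.

(E); (A, C)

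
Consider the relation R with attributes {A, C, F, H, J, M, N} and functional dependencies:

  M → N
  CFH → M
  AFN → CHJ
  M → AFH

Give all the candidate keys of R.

{M}; {A, F, N}; {C, F, H}

{M}⁺: M→N adds N; M→AFH adds A, F, H; AFN→CHJ adds C, J → {A, C, F, H, J, M, N}.
{A, F, N}⁺: AFN→CHJ adds C, H, J; CFH→M adds M → {A, C, F, H, J, M, N}. Minimal: {F, N}⁺ = {F, N}; {A, N}⁺ = {A, N}; {A, F}⁺ = {A, F} — none reach the full schema.
{C, F, H}⁺: CFH→M adds M; M→AFH adds A; M→N adds N; AFN→CHJ adds J → {A, C, F, H, J, M, N}. Minimal: {F, H}⁺ = {F, H}; {C, H}⁺ = {C, H}; {C, F}⁺ = {C, F} — none reach the full schema.
Any other superkey contains one of these as a subset, so there are no further candidate keys.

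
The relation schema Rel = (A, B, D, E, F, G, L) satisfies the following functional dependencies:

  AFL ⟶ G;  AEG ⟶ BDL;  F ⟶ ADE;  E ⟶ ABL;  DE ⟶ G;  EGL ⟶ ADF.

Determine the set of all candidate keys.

{F}, {D, E}, {E, G}

{F}⁺: F→ADE adds A, D, E; E→ABL adds B, L; DE→G adds G → {A, B, D, E, F, G, L}.
{D, E}⁺: E→ABL adds A, B, L; DE→G adds G; EGL→ADF adds F → {A, B, D, E, F, G, L}. Minimal: {E}⁺ = {A, B, E, L}; {D}⁺ = {D} — none reach the full schema.
{E, G}⁺: E→ABL adds A, B, L; EGL→ADF adds D, F → {A, B, D, E, F, G, L}. Minimal: {G}⁺ = {G}; {E}⁺ = {A, B, E, L} — none reach the full schema.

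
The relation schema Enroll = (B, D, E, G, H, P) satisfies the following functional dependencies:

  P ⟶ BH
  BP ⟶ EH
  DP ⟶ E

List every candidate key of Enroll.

{D, G, P}⁺: P→BH adds B, H; BP→EH adds E → {B, D, E, G, H, P}. Minimal: {G, P}⁺ = {B, E, G, H, P}; {D, P}⁺ = {B, D, E, H, P}; {D, G}⁺ = {D, G} — none reach the full schema.

{D, G, P}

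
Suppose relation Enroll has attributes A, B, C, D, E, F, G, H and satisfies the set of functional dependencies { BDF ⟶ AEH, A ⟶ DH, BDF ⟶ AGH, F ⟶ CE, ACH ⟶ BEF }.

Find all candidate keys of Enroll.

(A, C), (A, F), (B, D, F)

{A, C}⁺: A→DH adds D, H; ACH→BEF adds B, E, F; BDF→AGH adds G → {A, B, C, D, E, F, G, H}. Minimal: {C}⁺ = {C}; {A}⁺ = {A, D, H} — none reach the full schema.
{A, F}⁺: A→DH adds D, H; F→CE adds C, E; ACH→BEF adds B; BDF→AGH adds G → {A, B, C, D, E, F, G, H}. Minimal: {F}⁺ = {C, E, F}; {A}⁺ = {A, D, H} — none reach the full schema.
{B, D, F}⁺: BDF→AEH adds A, E, H; BDF→AGH adds G; F→CE adds C → {A, B, C, D, E, F, G, H}. Minimal: {D, F}⁺ = {C, D, E, F}; {B, F}⁺ = {B, C, E, F}; {B, D}⁺ = {B, D} — none reach the full schema.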